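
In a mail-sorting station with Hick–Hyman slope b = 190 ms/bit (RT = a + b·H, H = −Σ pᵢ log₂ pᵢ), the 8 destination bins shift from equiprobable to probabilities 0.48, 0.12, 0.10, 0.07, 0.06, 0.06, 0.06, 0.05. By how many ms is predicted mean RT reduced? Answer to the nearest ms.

Equiprobable entropy H₀ = log₂ 8 = 3.0000 bits.
Skewed entropy H = −Σ pᵢ log₂ pᵢ = 2.4228 bits.
ΔRT = b·(H₀ − H) = 190 × 0.5772 = 109.67 ms.

110 ms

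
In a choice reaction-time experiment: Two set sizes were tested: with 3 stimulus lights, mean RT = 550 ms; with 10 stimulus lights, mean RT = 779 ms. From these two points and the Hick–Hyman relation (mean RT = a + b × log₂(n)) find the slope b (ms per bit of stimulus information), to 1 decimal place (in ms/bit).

b = (RT₂ − RT₁)/(log₂ n₂ − log₂ n₁) = (779 − 550)/(3.3219 − 1.5850) = 131.839 ms/bit.

131.8 ms/bit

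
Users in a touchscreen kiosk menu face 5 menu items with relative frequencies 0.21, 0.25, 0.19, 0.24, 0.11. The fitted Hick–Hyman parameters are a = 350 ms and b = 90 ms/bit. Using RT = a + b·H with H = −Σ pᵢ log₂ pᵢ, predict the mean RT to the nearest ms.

555 ms

Entropy contributions −pᵢ log₂ pᵢ: 0.4728, 0.5000, 0.4552, 0.4941, 0.3503; sum H = 2.2725 bits.
RT = a + bH = 350 + 90·2.2725 = 554.52 ms.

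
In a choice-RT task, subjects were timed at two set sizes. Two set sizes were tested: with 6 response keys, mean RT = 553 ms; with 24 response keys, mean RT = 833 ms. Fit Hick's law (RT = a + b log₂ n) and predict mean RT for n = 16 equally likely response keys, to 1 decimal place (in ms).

Fit slope and intercept:
  b = (833 − 553) / (log₂ 24 − log₂ 6) = 280 / (4.5850 − 2.5850) = 140.000 ms/bit
  a = 553 − 140.000 × 2.5850 = 191.105 ms
Then RT(16) = 191.105 + 140.000 × log₂ 16 = 191.105 + 140.000 × 4 ≈ 751.105 ms.

751.1 ms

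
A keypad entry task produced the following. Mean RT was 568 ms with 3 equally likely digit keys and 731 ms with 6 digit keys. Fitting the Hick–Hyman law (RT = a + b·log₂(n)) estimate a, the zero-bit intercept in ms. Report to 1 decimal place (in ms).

Slope: b = (731 − 568) / (log₂ 6 − log₂ 3) = 163/1.0000 = 163.000 ms/bit.
a = RT₁ − b·log₂ n₁ = 568 − 163.000 × 1.5850 = 309.651 ms.

309.7 ms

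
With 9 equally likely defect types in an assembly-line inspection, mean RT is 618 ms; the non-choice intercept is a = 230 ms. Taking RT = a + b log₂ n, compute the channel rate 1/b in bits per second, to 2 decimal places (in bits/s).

8.17 bits/s

Choice component = 618 − 230 = 388 ms over log₂(9) = 3.1699 bits.
b = 388 / 3.1699 = 122.400 ms/bit, so 1/b = 8.170 bits/s.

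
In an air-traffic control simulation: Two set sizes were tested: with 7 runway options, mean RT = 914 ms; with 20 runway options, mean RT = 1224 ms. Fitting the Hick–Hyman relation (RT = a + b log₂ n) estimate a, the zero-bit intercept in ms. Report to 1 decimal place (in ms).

339.4 ms

The slope on a log₂ axis is (1224 − 914) / (4.3219 − 2.8074) = 204.678 ms/bit.
a = RT₁ − b·log₂ n₁ = 914 − 204.678 × 2.8074 = 339.396 ms.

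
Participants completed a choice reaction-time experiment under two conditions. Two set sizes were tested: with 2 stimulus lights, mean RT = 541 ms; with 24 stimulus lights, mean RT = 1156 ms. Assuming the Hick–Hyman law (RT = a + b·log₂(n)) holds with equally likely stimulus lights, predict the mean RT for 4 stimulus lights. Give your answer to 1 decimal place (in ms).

RT is linear in log₂ n, so two points fix the line:
  b = (1156 − 541) / (log₂ 24 − log₂ 2) = 615 / (4.5850 − 1) = 171.550 ms/bit
  a = 541 − 171.550 × 1 = 369.450 ms
Then RT(4) = 369.450 + 171.550 × log₂ 4 = 369.450 + 171.550 × 2 ≈ 712.550 ms.

712.5 ms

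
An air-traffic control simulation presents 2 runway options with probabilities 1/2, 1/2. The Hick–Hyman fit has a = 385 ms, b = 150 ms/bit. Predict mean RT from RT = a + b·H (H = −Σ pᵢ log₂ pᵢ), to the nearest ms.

535 ms

H = −Σ pᵢ log₂ pᵢ = 0.5·1 + 0.5·1 = 1.000 bits.
RT = 385 + 150 × 1.000 = 535.00 ms.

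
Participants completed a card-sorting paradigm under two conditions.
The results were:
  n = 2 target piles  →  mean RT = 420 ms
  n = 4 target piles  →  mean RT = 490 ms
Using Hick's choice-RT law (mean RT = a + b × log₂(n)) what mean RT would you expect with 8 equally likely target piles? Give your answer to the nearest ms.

With log₂ n on the abscissa the relation is linear; from the two conditions:
  b = (490 − 420) / (log₂ 4 − log₂ 2) = 70 / (2 − 1) = 70 ms/bit
  a = 420 − 70 × 1 = 350 ms
Then RT(8) = 350 + 70 × log₂ 8 = 350 + 70 × 3 ≈ 560.000 ms.

560 ms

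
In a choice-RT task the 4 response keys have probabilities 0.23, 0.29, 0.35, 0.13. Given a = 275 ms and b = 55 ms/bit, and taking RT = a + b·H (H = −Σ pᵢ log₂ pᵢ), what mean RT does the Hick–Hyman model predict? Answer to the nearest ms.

Entropy contributions −pᵢ log₂ pᵢ: 0.4877, 0.5179, 0.5301, 0.3826; sum H = 1.9183 bits.
RT = a + bH = 275 + 55·1.9183 = 380.51 ms.

381 ms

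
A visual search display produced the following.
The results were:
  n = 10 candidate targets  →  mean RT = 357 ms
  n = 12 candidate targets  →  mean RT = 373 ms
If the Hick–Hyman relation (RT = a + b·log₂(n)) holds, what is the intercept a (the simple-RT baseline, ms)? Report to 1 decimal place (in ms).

154.9 ms

The slope on a log₂ axis is (373 − 357) / (3.5850 − 3.3219) = 60.829 ms/bit.
a = RT₁ − b·log₂ n₁ = 357 − 60.829 × 3.3219 = 154.932 ms.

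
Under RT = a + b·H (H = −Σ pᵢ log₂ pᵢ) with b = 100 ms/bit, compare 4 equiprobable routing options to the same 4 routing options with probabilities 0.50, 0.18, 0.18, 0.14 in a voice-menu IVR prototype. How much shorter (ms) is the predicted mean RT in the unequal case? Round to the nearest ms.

Equiprobable entropy H₀ = log₂ 4 = 2.0000 bits.
Skewed entropy H = −Σ pᵢ log₂ pᵢ = 1.7877 bits.
ΔRT = b·(H₀ − H) = 100 × 0.2123 = 21.23 ms.

21 ms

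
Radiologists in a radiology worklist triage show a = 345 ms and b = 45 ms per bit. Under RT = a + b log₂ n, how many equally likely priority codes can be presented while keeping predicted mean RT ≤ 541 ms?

20

45·log₂ n ≤ 541 − 345 = 196, giving log₂ n ≤ 4.3556 and n ≤ 20.472. The largest whole number is 20.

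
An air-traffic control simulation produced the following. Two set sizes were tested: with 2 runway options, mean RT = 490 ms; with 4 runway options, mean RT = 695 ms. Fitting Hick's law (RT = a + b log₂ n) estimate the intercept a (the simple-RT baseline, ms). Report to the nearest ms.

285 ms

b = (RT₂ − RT₁)/(log₂ n₂ − log₂ n₁) = (695 − 490)/(2 − 1) = 205 ms/bit.
Intercept: a = 490 − 205·log₂(2) = 285.000 ms.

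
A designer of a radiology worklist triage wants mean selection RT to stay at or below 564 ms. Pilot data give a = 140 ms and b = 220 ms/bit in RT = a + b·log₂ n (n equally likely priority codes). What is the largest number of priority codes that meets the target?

Set 140 + 220·log₂ n ≤ 564 → log₂ n ≤ (564 − 140)/220 = 1.9273.
So n ≤ 2^1.9273 = 3.803; the largest integer n is 3.

3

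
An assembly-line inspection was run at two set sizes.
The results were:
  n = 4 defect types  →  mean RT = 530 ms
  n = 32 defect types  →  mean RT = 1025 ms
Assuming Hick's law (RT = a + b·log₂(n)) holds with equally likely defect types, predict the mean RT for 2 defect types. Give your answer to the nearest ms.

RT is linear in log₂ n, so two points fix the line:
  b = (1025 − 530) / (log₂ 32 − log₂ 4) = 495 / (5 − 2) = 165 ms/bit
  a = 530 − 165 × 2 = 200 ms
Then RT(2) = 200 + 165 × log₂ 2 = 200 + 165 × 1 ≈ 365.000 ms.

365 ms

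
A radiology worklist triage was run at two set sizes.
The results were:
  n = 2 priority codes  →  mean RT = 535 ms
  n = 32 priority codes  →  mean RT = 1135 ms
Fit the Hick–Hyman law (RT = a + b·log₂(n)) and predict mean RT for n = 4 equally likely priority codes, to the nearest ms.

685 ms

Solve the two-equation system in a and b:
  b = (1135 − 535) / (log₂ 32 − log₂ 2) = 600 / (5 − 1) = 150 ms/bit
  a = 535 − 150 × 1 = 385 ms
Then RT(4) = 385 + 150 × log₂ 4 = 385 + 150 × 2 ≈ 685.000 ms.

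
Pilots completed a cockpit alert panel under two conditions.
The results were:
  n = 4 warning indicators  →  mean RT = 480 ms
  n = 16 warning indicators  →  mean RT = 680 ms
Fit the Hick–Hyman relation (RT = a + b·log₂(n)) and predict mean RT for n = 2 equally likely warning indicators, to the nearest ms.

380 ms

With log₂ n on the abscissa the relation is linear; from the two conditions:
  b = (680 − 480) / (log₂ 16 − log₂ 4) = 200 / (4 − 2) = 100 ms/bit
  a = 480 − 100 × 2 = 280 ms
Then RT(2) = 280 + 100 × log₂ 2 = 280 + 100 × 1 ≈ 380.000 ms.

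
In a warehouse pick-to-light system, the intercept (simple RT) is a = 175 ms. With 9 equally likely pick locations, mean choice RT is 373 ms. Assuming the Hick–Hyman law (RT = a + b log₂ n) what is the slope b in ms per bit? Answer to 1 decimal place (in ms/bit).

62.5 ms/bit

9 alternatives carry log₂ 9 = 3.1699 bits; the choice cost is 373 − 175 = 198 ms, so b = 198/3.1699 = 62.462 ms/bit.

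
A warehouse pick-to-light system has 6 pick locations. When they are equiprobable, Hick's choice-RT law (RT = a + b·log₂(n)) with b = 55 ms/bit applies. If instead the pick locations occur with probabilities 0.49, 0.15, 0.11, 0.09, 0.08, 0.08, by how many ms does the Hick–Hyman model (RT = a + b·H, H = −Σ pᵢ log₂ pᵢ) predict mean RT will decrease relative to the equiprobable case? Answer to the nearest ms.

23 ms

Equiprobable entropy H₀ = log₂ 6 = 2.5850 bits.
Skewed entropy H = −Σ pᵢ log₂ pᵢ = 2.1608 bits.
ΔRT = b·(H₀ − H) = 55 × 0.4242 = 23.33 ms.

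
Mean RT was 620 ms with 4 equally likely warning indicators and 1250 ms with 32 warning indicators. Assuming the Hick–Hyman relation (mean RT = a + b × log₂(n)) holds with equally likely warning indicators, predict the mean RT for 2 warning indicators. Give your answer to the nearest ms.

410 ms

RT is linear in log₂ n, so two points fix the line:
  b = (1250 − 620) / (log₂ 32 − log₂ 4) = 630 / (5 − 2) = 210 ms/bit
  a = 620 − 210 × 2 = 200 ms
Then RT(2) = 200 + 210 × log₂ 2 = 200 + 210 × 1 ≈ 410.000 ms.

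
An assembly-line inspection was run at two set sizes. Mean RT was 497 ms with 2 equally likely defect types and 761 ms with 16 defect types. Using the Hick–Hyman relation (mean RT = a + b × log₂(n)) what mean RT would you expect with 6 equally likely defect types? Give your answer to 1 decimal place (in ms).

636.5 ms

Fit slope and intercept:
  b = (761 − 497) / (log₂ 16 − log₂ 2) = 264 / (4 − 1) = 88.000 ms/bit
  a = 497 − 88.000 × 1 = 409.000 ms
Then RT(6) = 409.000 + 88.000 × log₂ 6 = 409.000 + 88.000 × 2.5850 ≈ 636.477 ms.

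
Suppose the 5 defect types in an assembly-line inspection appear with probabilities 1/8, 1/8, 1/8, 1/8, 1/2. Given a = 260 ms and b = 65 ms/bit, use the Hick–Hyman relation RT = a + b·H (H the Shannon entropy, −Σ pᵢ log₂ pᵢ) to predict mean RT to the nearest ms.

390 ms

Each term −pᵢ log₂ pᵢ: 0.125·3 + 0.125·3 + 0.125·3 + 0.125·3 + 0.5·1; summed, H = 2.000 bits.
Mean RT = a + bH = 260 + 65·2.000 = 390.00 ms.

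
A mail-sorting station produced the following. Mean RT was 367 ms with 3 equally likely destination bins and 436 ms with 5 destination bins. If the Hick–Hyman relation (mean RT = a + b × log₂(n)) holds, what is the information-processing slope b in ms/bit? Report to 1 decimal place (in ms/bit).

93.6 ms/bit

b = (RT₂ − RT₁)/(log₂ n₂ − log₂ n₁) = (436 − 367)/(2.3219 − 1.5850) = 93.627 ms/bit.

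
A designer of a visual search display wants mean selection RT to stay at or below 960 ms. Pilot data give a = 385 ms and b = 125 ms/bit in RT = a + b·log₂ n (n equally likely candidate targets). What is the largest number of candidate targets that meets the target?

24

125·log₂ n ≤ 960 − 385 = 575, giving log₂ n ≤ 4.6000 and n ≤ 24.251. The largest whole number is 24.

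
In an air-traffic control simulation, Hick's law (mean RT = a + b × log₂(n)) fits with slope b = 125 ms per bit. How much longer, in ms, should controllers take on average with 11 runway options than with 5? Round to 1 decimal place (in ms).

142.2 ms

The intercept a cancels: ΔRT = b·(log₂ n₂ − log₂ n₁) = b·log₂(n₂/n₁).
log₂(11) − log₂(5) = 3.4594 − 2.3219 = 1.1375.
ΔRT = 125 × 1.1375 = 142.188 ms.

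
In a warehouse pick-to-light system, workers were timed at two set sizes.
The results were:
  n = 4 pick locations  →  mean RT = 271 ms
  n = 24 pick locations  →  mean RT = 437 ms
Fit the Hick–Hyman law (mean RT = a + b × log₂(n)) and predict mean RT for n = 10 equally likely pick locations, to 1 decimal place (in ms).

355.9 ms

Fit slope and intercept:
  b = (437 − 271) / (log₂ 24 − log₂ 4) = 166 / (4.5850 − 2) = 64.218 ms/bit
  a = 271 − 64.218 × 2 = 142.565 ms
Then RT(10) = 142.565 + 64.218 × log₂ 10 = 142.565 + 64.218 × 3.3219 ≈ 355.891 ms.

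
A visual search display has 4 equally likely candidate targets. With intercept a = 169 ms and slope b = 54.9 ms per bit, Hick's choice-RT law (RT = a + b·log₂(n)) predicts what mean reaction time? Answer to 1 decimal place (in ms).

278.8 ms

log₂(4) = 2 bits, so RT = 169 + 54.9 × 2 ≈ 278.800 ms.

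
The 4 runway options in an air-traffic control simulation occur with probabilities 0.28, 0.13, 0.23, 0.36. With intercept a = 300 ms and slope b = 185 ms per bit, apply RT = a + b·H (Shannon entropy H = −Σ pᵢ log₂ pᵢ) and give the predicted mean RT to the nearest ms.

Entropy contributions −pᵢ log₂ pᵢ: 0.5142, 0.3826, 0.4877, 0.5306; sum H = 1.9151 bits.
RT = a + bH = 300 + 185·1.9151 = 654.30 ms.

654 ms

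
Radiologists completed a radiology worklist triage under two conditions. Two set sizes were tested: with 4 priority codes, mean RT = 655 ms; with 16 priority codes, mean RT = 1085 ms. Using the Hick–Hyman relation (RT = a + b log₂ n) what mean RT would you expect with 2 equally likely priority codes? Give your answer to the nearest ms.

440 ms

Fit slope and intercept:
  b = (1085 − 655) / (log₂ 16 − log₂ 4) = 430 / (4 − 2) = 215 ms/bit
  a = 655 − 215 × 2 = 225 ms
Then RT(2) = 225 + 215 × log₂ 2 = 225 + 215 × 1 ≈ 440.000 ms.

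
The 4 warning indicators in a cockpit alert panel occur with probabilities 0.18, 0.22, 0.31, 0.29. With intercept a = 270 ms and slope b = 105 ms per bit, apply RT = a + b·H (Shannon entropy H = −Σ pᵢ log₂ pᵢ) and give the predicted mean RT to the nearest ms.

477 ms

H = 0.18·log₂(1/0.18) + 0.22·log₂(1/0.22) + 0.31·log₂(1/0.31) + 0.29·log₂(1/0.29) = 1.9676 bits.
RT = 270 + 105 × 1.9676 = 476.60 ms.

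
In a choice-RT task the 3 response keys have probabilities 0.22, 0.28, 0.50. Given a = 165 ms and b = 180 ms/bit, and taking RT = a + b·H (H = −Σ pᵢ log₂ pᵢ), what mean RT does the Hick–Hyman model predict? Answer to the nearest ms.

H = 0.22·log₂(1/0.22) + 0.28·log₂(1/0.28) + 0.50·log₂(1/0.50) = 1.4948 bits.
RT = 165 + 180 × 1.4948 = 434.06 ms.

434 ms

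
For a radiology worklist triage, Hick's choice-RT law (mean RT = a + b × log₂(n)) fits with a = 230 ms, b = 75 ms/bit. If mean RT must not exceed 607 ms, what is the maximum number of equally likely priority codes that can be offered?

32

Set 230 + 75·log₂ n ≤ 607 → log₂ n ≤ (607 − 230)/75 = 5.0267.
So n ≤ 2^5.0267 = 32.597; the largest integer n is 32.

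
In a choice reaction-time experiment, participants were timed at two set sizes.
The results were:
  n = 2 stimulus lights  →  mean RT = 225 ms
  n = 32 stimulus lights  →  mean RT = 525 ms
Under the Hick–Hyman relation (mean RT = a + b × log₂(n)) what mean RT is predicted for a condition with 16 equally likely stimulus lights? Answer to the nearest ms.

450 ms

RT is linear in log₂ n, so two points fix the line:
  b = (525 − 225) / (log₂ 32 − log₂ 2) = 300 / (5 − 1) = 75 ms/bit
  a = 225 − 75 × 1 = 150 ms
Then RT(16) = 150 + 75 × log₂ 16 = 150 + 75 × 4 ≈ 450.000 ms.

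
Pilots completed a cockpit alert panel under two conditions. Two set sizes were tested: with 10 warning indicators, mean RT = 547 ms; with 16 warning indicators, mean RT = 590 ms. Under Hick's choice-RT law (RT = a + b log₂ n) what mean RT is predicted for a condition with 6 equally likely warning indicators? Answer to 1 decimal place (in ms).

500.3 ms

With log₂ n on the abscissa the relation is linear; from the two conditions:
  b = (590 − 547) / (log₂ 16 − log₂ 10) = 43 / (4 − 3.3219) = 63.415 ms/bit
  a = 547 − 63.415 × 3.3219 = 336.340 ms
Then RT(6) = 336.340 + 63.415 × log₂ 6 = 336.340 + 63.415 × 2.5850 ≈ 500.265 ms.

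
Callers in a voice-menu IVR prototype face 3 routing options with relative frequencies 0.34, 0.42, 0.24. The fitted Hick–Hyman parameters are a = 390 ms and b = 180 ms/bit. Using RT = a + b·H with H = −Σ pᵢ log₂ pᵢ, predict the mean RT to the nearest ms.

H = 0.34·log₂(1/0.34) + 0.42·log₂(1/0.42) + 0.24·log₂(1/0.24) = 1.5490 bits.
RT = 390 + 180 × 1.5490 = 668.81 ms.

669 ms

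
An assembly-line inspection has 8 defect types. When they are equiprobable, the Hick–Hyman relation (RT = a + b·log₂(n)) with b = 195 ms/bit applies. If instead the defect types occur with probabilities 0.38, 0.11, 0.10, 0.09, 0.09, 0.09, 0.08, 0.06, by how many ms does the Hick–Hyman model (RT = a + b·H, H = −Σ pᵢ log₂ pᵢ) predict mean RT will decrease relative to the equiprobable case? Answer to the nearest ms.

61 ms

The RT saving is b·ΔH. Equiprobable H₀ = log₂(8) = 3.0000 bits; with the given probabilities H = 2.6859 bits.
b·(H₀ − H) = 195 × (3.0000 − 2.6859) = 61.24 ms.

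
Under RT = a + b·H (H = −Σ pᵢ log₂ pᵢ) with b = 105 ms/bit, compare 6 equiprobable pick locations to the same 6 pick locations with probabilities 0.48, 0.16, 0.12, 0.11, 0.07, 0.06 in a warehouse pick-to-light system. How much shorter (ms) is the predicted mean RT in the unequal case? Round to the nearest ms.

45 ms

The RT saving is b·ΔH. Equiprobable H₀ = log₂(6) = 2.5850 bits; with the given probabilities H = 2.1607 bits.
b·(H₀ − H) = 105 × (2.5850 − 2.1607) = 44.54 ms.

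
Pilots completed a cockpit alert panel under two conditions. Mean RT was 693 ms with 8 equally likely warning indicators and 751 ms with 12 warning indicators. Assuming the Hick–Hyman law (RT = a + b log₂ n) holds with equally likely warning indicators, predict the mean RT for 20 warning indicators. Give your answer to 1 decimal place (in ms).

824.1 ms

Solve the two-equation system in a and b:
  b = (751 − 693) / (log₂ 12 − log₂ 8) = 58 / (3.5850 − 3) = 99.152 ms/bit
  a = 693 − 99.152 × 3 = 395.545 ms
Then RT(20) = 395.545 + 99.152 × log₂ 20 = 395.545 + 99.152 × 4.3219 ≈ 824.071 ms.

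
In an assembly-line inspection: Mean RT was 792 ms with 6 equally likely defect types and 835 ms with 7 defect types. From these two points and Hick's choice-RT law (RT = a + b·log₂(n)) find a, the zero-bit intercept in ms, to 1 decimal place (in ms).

Slope: b = (835 − 792) / (log₂ 7 − log₂ 6) = 43/0.2224 = 193.352 ms/bit.
Intercept: a = 792 − 193.352·log₂(6) = 292.193 ms.

292.2 ms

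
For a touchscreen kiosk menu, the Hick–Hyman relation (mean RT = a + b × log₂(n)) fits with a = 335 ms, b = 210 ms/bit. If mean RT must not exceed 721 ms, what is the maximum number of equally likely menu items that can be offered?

210·log₂ n ≤ 721 − 335 = 386, giving log₂ n ≤ 1.8381 and n ≤ 3.575. The largest whole number is 3.

3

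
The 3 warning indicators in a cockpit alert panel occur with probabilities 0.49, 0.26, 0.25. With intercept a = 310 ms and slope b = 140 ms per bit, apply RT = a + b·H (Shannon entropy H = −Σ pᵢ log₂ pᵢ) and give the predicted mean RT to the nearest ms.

521 ms

H = 0.49·log₂(1/0.49) + 0.26·log₂(1/0.26) + 0.25·log₂(1/0.25) = 1.5096 bits.
RT = 310 + 140 × 1.5096 = 521.34 ms.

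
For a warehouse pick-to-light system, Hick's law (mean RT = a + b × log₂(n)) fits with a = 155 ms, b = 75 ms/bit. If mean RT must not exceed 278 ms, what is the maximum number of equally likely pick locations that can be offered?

Set 155 + 75·log₂ n ≤ 278 → log₂ n ≤ (278 − 155)/75 = 1.6400.
So n ≤ 2^1.6400 = 3.117; the largest integer n is 3.

3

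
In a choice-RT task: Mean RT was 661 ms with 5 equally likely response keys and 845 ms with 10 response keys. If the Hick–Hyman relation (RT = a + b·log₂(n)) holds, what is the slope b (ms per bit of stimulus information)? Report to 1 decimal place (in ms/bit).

184.0 ms/bit

b = (RT₂ − RT₁)/(log₂ n₂ − log₂ n₁) = (845 − 661)/(3.3219 − 2.3219) = 184.000 ms/bit.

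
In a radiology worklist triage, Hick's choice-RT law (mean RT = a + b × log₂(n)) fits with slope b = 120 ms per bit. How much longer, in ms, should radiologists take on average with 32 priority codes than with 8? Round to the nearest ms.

The intercept a cancels: ΔRT = b·(log₂ n₂ − log₂ n₁) = b·log₂(n₂/n₁).
log₂(32) − log₂(8) = log₂(32/8) = log₂(4) = 2.
ΔRT = 120 × 2.0000 = 240.000 ms.

240 ms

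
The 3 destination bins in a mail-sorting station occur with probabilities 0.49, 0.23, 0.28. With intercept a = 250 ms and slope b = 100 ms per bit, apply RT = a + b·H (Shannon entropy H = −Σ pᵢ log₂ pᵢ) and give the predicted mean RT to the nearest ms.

H = 0.49·log₂(1/0.49) + 0.23·log₂(1/0.23) + 0.28·log₂(1/0.28) = 1.5062 bits.
RT = 250 + 100 × 1.5062 = 400.62 ms.

401 ms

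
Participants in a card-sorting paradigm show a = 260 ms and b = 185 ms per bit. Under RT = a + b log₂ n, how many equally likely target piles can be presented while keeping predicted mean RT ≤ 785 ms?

7

Information budget: (785 − 260)/185 = 2.8378 bits, so n ≤ 2^2.8378 = 7.149 → at most 7.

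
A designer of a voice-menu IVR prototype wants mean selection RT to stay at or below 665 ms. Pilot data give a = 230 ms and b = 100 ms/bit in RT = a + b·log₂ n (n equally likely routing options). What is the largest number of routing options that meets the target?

100·log₂ n ≤ 665 − 230 = 435, giving log₂ n ≤ 4.3500 and n ≤ 20.393. The largest whole number is 20.

20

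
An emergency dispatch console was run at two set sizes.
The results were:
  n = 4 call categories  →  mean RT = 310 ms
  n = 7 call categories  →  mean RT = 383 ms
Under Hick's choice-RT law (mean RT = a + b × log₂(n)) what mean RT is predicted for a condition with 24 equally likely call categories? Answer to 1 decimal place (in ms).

With log₂ n on the abscissa the relation is linear; from the two conditions:
  b = (383 − 310) / (log₂ 7 − log₂ 4) = 73 / (2.8074 − 2) = 90.419 ms/bit
  a = 310 − 90.419 × 2 = 129.163 ms
Then RT(24) = 129.163 + 90.419 × log₂ 24 = 129.163 + 90.419 × 4.5850 ≈ 543.729 ms.

543.7 ms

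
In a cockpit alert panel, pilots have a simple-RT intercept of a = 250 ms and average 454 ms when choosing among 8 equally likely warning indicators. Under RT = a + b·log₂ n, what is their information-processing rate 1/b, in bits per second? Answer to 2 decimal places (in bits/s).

Choice component = 454 − 250 = 204 ms over log₂(8) = 3 bits.
b = 204 / 3 = 68.000 ms/bit, so 1/b = 14.706 bits/s.

14.71 bits/s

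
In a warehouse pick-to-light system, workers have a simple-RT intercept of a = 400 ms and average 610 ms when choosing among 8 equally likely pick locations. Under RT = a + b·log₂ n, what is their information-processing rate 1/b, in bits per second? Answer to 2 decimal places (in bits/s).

b = (610 − 400)/log₂ 8 = 210/3 = 70.000 ms per bit = 0.07000 s/bit; the reciprocal is 14.286 bits/s.

14.29 bits/s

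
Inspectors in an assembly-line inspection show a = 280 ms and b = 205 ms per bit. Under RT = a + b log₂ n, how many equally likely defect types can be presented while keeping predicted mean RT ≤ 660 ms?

3

Set 280 + 205·log₂ n ≤ 660 → log₂ n ≤ (660 − 280)/205 = 1.8537.
So n ≤ 2^1.8537 = 3.614; the largest integer n is 3.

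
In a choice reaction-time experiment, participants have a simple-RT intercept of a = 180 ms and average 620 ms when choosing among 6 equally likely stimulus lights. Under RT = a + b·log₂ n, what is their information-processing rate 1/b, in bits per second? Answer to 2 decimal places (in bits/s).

5.87 bits/s

Choice component = 620 − 180 = 440 ms over log₂(6) = 2.5850 bits.
b = 440 / 2.5850 = 170.215 ms/bit, so 1/b = 5.875 bits/s.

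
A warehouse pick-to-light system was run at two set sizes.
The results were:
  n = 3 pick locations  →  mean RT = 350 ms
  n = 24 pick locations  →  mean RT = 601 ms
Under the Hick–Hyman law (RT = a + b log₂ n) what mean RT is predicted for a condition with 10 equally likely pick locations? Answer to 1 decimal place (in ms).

With log₂ n on the abscissa the relation is linear; from the two conditions:
  b = (601 − 350) / (log₂ 24 − log₂ 3) = 251 / (4.5850 − 1.5850) = 83.667 ms/bit
  a = 350 − 83.667 × 1.5850 = 217.391 ms
Then RT(10) = 217.391 + 83.667 × log₂ 10 = 217.391 + 83.667 × 3.3219 ≈ 495.326 ms.

495.3 ms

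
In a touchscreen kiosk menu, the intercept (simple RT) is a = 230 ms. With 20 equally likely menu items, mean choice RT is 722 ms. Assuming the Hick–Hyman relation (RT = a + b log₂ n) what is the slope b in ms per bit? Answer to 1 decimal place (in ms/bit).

20 alternatives carry log₂ 20 = 4.3219 bits; the choice cost is 722 − 230 = 492 ms, so b = 492/4.3219 = 113.838 ms/bit.

113.8 ms/bit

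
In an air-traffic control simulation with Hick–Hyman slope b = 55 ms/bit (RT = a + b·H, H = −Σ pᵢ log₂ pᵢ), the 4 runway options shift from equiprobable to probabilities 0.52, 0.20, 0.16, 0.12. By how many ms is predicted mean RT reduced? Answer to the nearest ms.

14 ms

The RT saving is b·ΔH. Equiprobable H₀ = log₂(4) = 2.0000 bits; with the given probabilities H = 1.7450 bits.
b·(H₀ − H) = 55 × (2.0000 − 1.7450) = 14.02 ms.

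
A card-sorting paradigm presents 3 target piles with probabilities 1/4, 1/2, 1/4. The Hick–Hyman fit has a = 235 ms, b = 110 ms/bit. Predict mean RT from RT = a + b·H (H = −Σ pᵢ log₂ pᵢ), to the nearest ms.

400 ms

H = −Σ pᵢ log₂ pᵢ = 0.25·2 + 0.5·1 + 0.25·2 = 1.500 bits.
RT = 235 + 110 × 1.500 = 400.00 ms.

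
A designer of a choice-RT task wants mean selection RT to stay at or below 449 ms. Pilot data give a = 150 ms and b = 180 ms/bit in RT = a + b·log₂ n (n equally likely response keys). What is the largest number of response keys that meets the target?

Information budget: (449 − 150)/180 = 1.6611 bits, so n ≤ 2^1.6611 = 3.163 → at most 3.

3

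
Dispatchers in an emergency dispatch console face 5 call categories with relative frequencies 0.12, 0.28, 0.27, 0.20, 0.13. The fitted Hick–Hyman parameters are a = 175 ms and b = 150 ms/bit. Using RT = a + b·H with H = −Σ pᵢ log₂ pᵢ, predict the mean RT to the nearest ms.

H = 0.12·log₂(1/0.12) + 0.28·log₂(1/0.28) + 0.27·log₂(1/0.27) + 0.20·log₂(1/0.20) + 0.13·log₂(1/0.13) = 2.2383 bits.
RT = 175 + 150 × 2.2383 = 510.75 ms.

511 ms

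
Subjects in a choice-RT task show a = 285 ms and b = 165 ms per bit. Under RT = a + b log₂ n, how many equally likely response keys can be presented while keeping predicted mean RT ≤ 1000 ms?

20

Information budget: (1000 − 285)/165 = 4.3333 bits, so n ≤ 2^4.3333 = 20.159 → at most 20.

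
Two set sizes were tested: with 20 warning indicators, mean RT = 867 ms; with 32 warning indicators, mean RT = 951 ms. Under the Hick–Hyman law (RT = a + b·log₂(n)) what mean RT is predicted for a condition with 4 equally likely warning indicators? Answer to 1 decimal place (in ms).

579.4 ms

RT is linear in log₂ n, so two points fix the line:
  b = (951 − 867) / (log₂ 32 − log₂ 20) = 84 / (5 − 4.3219) = 123.881 ms/bit
  a = 867 − 123.881 × 4.3219 = 331.597 ms
Then RT(4) = 331.597 + 123.881 × log₂ 4 = 331.597 + 123.881 × 2 ≈ 579.358 ms.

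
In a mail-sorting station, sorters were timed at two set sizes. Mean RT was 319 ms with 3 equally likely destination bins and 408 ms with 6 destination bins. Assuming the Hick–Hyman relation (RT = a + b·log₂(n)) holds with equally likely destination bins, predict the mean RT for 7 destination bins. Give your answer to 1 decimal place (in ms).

Solve the two-equation system in a and b:
  b = (408 − 319) / (log₂ 6 − log₂ 3) = 89 / (2.5850 − 1.5850) = 89.000 ms/bit
  a = 319 − 89.000 × 1.5850 = 177.938 ms
Then RT(7) = 177.938 + 89.000 × log₂ 7 = 177.938 + 89.000 × 2.8074 ≈ 427.793 ms.

427.8 ms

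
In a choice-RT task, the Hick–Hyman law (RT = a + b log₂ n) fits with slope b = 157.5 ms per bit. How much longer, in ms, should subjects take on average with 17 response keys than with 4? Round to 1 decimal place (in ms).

ΔRT = (a + b log₂ n₂) − (a + b log₂ n₁) = b·(log₂ n₂ − log₂ n₁).
log₂(17) − log₂(4) = 4.0875 − 2 = 2.0875.
ΔRT = 157.5 × 2.0875 = 328.775 ms.

328.8 ms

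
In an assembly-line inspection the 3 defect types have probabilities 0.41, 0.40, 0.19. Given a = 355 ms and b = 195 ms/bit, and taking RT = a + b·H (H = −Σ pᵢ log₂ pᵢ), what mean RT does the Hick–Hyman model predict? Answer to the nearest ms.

H = 0.41·log₂(1/0.41) + 0.40·log₂(1/0.40) + 0.19·log₂(1/0.19) = 1.5114 bits.
RT = 355 + 195 × 1.5114 = 649.72 ms.

650 ms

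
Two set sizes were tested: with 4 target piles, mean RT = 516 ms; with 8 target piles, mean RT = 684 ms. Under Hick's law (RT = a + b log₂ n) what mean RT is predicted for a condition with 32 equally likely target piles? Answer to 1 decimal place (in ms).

1020.0 ms

Solve the two-equation system in a and b:
  b = (684 − 516) / (log₂ 8 − log₂ 4) = 168 / (3 − 2) = 168.000 ms/bit
  a = 516 − 168.000 × 2 = 180.000 ms
Then RT(32) = 180.000 + 168.000 × log₂ 32 = 180.000 + 168.000 × 5 ≈ 1020.000 ms.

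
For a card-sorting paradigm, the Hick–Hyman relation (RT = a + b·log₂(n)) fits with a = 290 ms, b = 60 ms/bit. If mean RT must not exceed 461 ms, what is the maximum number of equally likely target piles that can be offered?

Information budget: (461 − 290)/60 = 2.8500 bits, so n ≤ 2^2.8500 = 7.210 → at most 7.

7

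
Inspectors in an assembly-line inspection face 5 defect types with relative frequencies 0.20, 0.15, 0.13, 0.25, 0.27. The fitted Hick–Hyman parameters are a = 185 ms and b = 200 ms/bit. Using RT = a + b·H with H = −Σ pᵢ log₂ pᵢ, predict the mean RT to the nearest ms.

Entropy contributions −pᵢ log₂ pᵢ: 0.4644, 0.4105, 0.3826, 0.5000, 0.5100; sum H = 2.2676 bits.
RT = a + bH = 185 + 200·2.2676 = 638.52 ms.

639 ms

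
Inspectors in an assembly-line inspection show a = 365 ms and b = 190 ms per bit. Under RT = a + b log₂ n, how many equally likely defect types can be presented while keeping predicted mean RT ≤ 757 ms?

Set 365 + 190·log₂ n ≤ 757 → log₂ n ≤ (757 − 365)/190 = 2.0632.
So n ≤ 2^2.0632 = 4.179; the largest integer n is 4.

4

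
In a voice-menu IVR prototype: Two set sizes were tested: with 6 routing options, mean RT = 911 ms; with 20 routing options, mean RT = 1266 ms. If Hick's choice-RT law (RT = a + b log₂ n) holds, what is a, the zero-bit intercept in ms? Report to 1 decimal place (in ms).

382.7 ms

The slope on a log₂ axis is (1266 − 911) / (4.3219 − 2.5850) = 204.379 ms/bit.
a = RT₁ − b·log₂ n₁ = 911 − 204.379 × 2.5850 = 382.687 ms.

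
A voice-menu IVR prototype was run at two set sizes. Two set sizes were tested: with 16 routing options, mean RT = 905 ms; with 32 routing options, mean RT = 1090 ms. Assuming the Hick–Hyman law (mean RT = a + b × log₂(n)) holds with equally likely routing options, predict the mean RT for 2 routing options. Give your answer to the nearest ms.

350 ms

Fit slope and intercept:
  b = (1090 − 905) / (log₂ 32 − log₂ 16) = 185 / (5 − 4) = 185 ms/bit
  a = 905 − 185 × 4 = 165 ms
Then RT(2) = 165 + 185 × log₂ 2 = 165 + 185 × 1 ≈ 350.000 ms.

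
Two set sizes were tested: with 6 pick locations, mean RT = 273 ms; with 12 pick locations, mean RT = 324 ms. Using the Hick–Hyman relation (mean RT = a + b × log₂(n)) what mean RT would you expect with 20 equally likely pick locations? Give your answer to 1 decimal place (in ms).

With log₂ n on the abscissa the relation is linear; from the two conditions:
  b = (324 − 273) / (log₂ 12 − log₂ 6) = 51 / (3.5850 − 2.5850) = 51.000 ms/bit
  a = 273 − 51.000 × 2.5850 = 141.167 ms
Then RT(20) = 141.167 + 51.000 × log₂ 20 = 141.167 + 51.000 × 4.3219 ≈ 361.585 ms.

361.6 ms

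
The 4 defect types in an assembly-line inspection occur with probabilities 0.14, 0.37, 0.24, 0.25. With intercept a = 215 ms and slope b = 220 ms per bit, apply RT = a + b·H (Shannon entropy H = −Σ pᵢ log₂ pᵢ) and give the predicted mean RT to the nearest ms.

Entropy contributions −pᵢ log₂ pᵢ: 0.3971, 0.5307, 0.4941, 0.5000; sum H = 1.9220 bits.
RT = a + bH = 215 + 220·1.9220 = 637.83 ms.

638 ms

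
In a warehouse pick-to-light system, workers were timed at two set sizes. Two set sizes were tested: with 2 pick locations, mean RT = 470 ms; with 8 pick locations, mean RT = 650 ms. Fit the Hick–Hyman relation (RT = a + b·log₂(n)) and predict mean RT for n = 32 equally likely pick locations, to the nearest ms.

830 ms

Fit slope and intercept:
  b = (650 − 470) / (log₂ 8 − log₂ 2) = 180 / (3 − 1) = 90 ms/bit
  a = 470 − 90 × 1 = 380 ms
Then RT(32) = 380 + 90 × log₂ 32 = 380 + 90 × 5 ≈ 830.000 ms.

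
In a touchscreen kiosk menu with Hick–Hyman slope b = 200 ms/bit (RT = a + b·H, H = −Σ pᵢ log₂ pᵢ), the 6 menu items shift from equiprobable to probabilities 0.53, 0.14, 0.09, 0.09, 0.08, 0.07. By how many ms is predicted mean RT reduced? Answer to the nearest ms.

The RT saving is b·ΔH. Equiprobable H₀ = log₂(6) = 2.5850 bits; with the given probabilities H = 2.0679 bits.
b·(H₀ − H) = 200 × (2.5850 − 2.0679) = 103.41 ms.

103 ms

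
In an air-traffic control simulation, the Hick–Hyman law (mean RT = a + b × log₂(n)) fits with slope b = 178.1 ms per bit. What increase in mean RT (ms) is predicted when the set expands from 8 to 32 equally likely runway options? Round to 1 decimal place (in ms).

356.2 ms

The intercept a cancels: ΔRT = b·(log₂ n₂ − log₂ n₁) = b·log₂(n₂/n₁).
log₂(32) − log₂(8) = log₂(32/8) = log₂(4) = 2.
ΔRT = 178.1 × 2.0000 = 356.200 ms.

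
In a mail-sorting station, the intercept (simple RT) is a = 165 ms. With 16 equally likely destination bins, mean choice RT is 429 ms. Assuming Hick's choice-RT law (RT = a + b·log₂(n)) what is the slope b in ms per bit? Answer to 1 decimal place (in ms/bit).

66.0 ms/bit

16 alternatives carry log₂ 16 = 4 bits; the choice cost is 429 − 165 = 264 ms, so b = 264/4 = 66.000 ms/bit.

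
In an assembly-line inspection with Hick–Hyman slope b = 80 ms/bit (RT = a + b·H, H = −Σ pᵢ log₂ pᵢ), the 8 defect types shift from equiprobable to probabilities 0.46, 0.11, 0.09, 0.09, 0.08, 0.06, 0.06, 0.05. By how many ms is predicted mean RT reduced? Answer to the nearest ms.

Equiprobable entropy H₀ = log₂ 8 = 3.0000 bits.
Skewed entropy H = −Σ pᵢ log₂ pᵢ = 2.4856 bits.
ΔRT = b·(H₀ − H) = 80 × 0.5144 = 41.15 ms.

41 ms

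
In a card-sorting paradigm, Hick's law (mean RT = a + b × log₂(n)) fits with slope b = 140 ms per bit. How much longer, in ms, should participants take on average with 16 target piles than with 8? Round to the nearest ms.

140 ms

The intercept a cancels: ΔRT = b·(log₂ n₂ − log₂ n₁) = b·log₂(n₂/n₁).
log₂(16) − log₂(8) = log₂(16/8) = log₂(2) = 1.
ΔRT = 140 × 1.0000 = 140.000 ms.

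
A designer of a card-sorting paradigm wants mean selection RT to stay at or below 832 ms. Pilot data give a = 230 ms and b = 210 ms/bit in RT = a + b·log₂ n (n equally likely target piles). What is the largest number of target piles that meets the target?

210·log₂ n ≤ 832 − 230 = 602, giving log₂ n ≤ 2.8667 and n ≤ 7.294. The largest whole number is 7.

7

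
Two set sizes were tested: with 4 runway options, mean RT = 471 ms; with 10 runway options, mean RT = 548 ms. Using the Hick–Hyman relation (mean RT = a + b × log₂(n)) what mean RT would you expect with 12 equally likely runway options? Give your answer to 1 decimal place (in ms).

RT is linear in log₂ n, so two points fix the line:
  b = (548 − 471) / (log₂ 10 − log₂ 4) = 77 / (3.3219 − 2) = 58.248 ms/bit
  a = 471 − 58.248 × 2 = 354.503 ms
Then RT(12) = 354.503 + 58.248 × log₂ 12 = 354.503 + 58.248 × 3.5850 ≈ 563.321 ms.

563.3 ms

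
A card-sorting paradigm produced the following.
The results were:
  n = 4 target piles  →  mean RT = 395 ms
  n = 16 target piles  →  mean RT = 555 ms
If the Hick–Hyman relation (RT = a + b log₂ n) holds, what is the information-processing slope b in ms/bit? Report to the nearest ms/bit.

80 ms/bit

b = (RT₂ − RT₁)/(log₂ n₂ − log₂ n₁) = (555 − 395)/(4 − 2) = 80 ms/bit.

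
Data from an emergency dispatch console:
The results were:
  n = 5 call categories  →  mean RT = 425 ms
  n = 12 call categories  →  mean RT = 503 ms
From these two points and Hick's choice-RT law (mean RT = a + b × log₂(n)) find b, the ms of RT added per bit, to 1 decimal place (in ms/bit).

b = (RT₂ − RT₁)/(log₂ n₂ − log₂ n₁) = (503 − 425)/(3.5850 − 2.3219) = 61.756 ms/bit.

61.8 ms/bit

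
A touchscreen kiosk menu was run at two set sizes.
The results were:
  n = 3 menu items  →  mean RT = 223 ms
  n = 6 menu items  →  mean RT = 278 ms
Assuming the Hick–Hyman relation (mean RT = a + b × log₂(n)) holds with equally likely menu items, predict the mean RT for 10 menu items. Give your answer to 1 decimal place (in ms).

Fit slope and intercept:
  b = (278 − 223) / (log₂ 6 − log₂ 3) = 55 / (2.5850 − 1.5850) = 55.000 ms/bit
  a = 223 − 55.000 × 1.5850 = 135.827 ms
Then RT(10) = 135.827 + 55.000 × log₂ 10 = 135.827 + 55.000 × 3.3219 ≈ 318.533 ms.

318.5 ms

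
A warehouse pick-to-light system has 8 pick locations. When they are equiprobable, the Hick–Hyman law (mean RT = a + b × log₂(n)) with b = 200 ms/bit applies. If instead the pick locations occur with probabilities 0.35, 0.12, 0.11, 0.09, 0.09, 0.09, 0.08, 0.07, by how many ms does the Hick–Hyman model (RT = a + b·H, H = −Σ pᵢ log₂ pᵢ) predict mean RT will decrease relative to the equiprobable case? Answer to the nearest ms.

51 ms

The RT saving is b·ΔH. Equiprobable H₀ = log₂(8) = 3.0000 bits; with the given probabilities H = 2.7455 bits.
b·(H₀ − H) = 200 × (3.0000 − 2.7455) = 50.90 ms.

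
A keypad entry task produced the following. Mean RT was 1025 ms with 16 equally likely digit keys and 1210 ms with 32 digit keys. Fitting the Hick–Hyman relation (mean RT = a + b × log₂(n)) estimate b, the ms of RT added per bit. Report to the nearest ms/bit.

Slope: b = (1210 − 1025) / (log₂ 32 − log₂ 16) = 185/1.0000 = 185 ms/bit.

185 ms/bit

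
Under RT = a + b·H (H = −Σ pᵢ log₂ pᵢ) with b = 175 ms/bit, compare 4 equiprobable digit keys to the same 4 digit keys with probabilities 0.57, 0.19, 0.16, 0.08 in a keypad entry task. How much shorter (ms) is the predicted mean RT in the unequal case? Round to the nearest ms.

The RT saving is b·ΔH. Equiprobable H₀ = log₂(4) = 2.0000 bits; with the given probabilities H = 1.6320 bits.
b·(H₀ − H) = 175 × (2.0000 − 1.6320) = 64.40 ms.

64 ms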